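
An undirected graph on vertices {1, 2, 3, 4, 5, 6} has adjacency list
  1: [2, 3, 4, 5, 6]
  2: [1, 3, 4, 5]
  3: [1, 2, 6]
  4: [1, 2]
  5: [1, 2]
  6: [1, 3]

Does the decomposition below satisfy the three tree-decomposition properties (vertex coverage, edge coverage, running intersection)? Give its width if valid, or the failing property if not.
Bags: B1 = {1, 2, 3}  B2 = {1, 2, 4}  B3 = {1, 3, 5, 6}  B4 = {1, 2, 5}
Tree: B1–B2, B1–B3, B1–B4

No — bags containing vertex 5 are not connected in the tree.

A tree decomposition must satisfy three properties: every vertex lies in some bag; for every edge, both endpoints lie together in some bag; and for every vertex, the bags containing it form a connected subtree. Here bags containing vertex 5 are not connected in the tree, so the decomposition is invalid.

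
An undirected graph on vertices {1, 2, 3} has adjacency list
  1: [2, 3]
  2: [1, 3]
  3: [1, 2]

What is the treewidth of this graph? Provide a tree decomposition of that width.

A single bag containing all 3 vertices is trivially a valid decomposition of width 2. For the lower bound, the 3 vertices {1, 2, 3} are pairwise adjacent, and any tree decomposition puts a clique entirely inside one bag — forcing width ≥ 2. Combining the bounds, tw(G) = 2.

Treewidth 2.
Bags: B1 = {1, 2, 3}
Tree: (single bag)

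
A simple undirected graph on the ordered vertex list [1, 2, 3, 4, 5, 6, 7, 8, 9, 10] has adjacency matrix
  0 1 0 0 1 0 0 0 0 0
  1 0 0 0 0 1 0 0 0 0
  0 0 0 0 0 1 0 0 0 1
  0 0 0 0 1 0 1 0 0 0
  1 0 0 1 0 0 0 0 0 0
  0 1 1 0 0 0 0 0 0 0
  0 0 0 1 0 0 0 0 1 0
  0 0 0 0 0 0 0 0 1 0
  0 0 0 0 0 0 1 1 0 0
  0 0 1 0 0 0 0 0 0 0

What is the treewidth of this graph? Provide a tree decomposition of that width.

Treewidth 1.
One optimal decomposition is:
Bags: B1 = {8, 9}  B2 = {7, 9}  B3 = {4, 7}  B4 = {4, 5}  B5 = {1, 5}  B6 = {1, 2}  B7 = {2, 6}  B8 = {3, 6}  B9 = {3, 10}
Tree: B1–B2, B2–B3, B3–B4, B4–B5, B5–B6, B6–B7, B7–B8, B8–B9

The largest bag has 2 vertices, giving width 1; this decomposition certifies tw(G) ≤ 1. Any graph with an edge has treewidth ≥ 1, and G has the edge 8–9. Therefore the treewidth is 1.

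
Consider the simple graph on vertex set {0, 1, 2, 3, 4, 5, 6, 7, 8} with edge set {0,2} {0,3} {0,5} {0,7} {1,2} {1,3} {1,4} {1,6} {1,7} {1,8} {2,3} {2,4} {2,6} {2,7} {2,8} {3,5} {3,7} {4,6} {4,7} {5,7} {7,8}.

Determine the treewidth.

3

A width-3 tree decomposition is:
Bags: B1 = {1, 2, 3, 7}  B2 = {0, 2, 3, 7}  B3 = {0, 3, 5, 7}  B4 = {1, 2, 7, 8}  B5 = {1, 2, 4, 7}  B6 = {1, 2, 4, 6}
Tree: B1–B2, B2–B3, B1–B4, B4–B5, B5–B6
Every bag has size at most 4, so the width is 4 − 1 = 3 and tw(G) ≤ 3. Conversely, {0, 2, 3, 7} is a clique of size 4, and the vertices of any clique must share a bag in every tree decomposition; so some bag has ≥ 4 vertices and tw(G) ≥ 3. Hence tw(G) = 3 exactly.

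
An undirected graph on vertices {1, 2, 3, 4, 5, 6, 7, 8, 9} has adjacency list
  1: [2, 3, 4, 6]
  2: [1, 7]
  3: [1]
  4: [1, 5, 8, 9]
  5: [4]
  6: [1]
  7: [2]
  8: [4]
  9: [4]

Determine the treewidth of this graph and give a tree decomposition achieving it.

Each bag holds 2 vertices, so the decomposition has width 1, which upper-bounds the treewidth. Any graph with an edge has treewidth ≥ 1, and G has the edge 2–1. Hence tw(G) = 1 exactly.

Treewidth 1.
One such decomposition:
Bags: B1 = {1, 2}  B2 = {1, 4}  B3 = {4, 8}  B4 = {2, 7}  B5 = {4, 5}  B6 = {4, 9}  B7 = {1, 3}  B8 = {1, 6}
Tree: B1–B2, B2–B3, B1–B4, B2–B5, B3–B6, B1–B7, B2–B8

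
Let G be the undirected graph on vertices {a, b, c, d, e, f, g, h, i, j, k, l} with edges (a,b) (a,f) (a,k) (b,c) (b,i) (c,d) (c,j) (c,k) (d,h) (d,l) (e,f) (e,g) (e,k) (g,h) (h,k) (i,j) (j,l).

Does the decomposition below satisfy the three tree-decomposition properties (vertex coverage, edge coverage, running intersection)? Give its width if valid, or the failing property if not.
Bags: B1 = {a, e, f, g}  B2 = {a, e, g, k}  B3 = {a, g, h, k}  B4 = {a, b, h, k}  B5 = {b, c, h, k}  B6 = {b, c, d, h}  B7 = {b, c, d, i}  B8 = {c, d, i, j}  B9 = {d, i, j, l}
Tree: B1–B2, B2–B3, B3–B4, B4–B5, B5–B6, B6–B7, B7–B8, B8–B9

Checking the three conditions: (i) the bags cover all of {a, b, c, d, e, f, g, h, i, j, k, l}; (ii) for each edge, some bag contains both endpoints; (iii) the bags containing any fixed vertex form a subtree. All hold, so the decomposition is valid with width 4 − 1 = 3.

Yes; width 3.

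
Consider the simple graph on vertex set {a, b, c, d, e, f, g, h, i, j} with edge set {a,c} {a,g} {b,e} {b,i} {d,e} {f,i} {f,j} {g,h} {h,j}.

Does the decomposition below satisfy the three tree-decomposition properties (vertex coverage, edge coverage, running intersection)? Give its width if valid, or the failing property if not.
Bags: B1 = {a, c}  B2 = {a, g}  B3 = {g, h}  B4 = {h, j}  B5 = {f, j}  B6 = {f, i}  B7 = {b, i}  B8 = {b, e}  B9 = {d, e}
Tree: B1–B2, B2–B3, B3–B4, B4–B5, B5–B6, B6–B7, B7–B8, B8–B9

Yes; width 1.

Every vertex of G appears in some bag (union = {a, b, c, d, e, f, g, h, i, j}); every edge is covered by a bag; and for each vertex v the set of bags containing v is connected in the bag tree. The decomposition is therefore valid. The largest bag has 2 vertices, so the width is 1.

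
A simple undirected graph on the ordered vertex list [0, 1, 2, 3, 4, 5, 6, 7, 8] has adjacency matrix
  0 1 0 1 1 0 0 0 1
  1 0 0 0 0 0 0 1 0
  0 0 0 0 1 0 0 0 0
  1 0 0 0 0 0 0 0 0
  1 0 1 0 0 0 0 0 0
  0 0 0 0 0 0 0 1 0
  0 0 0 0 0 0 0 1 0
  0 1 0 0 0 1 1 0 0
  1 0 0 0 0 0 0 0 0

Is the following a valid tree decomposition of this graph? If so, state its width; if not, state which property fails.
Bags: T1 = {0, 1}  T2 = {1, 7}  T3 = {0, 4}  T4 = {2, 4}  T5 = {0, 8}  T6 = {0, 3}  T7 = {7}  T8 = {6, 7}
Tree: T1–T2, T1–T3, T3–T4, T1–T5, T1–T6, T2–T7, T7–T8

No — vertex 5 appears in no bag.

A tree decomposition must satisfy three properties: every vertex lies in some bag; for every edge, both endpoints lie together in some bag; and for every vertex, the bags containing it form a connected subtree. Here vertex 5 appears in no bag, so the decomposition is invalid.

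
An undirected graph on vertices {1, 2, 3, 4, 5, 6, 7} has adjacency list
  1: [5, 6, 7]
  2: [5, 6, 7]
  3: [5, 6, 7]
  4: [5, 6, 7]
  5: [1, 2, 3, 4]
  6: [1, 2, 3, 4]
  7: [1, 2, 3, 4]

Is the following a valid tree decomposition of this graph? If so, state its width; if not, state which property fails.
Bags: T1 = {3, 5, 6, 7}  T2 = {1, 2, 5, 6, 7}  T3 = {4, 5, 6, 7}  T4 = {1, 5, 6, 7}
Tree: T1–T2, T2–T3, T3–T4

A tree decomposition must satisfy three properties: every vertex lies in some bag; for every edge, both endpoints lie together in some bag; and for every vertex, the bags containing it form a connected subtree. Here bags containing vertex 1 are not connected in the tree, so the decomposition is invalid.

No — bags containing vertex 1 are not connected in the tree.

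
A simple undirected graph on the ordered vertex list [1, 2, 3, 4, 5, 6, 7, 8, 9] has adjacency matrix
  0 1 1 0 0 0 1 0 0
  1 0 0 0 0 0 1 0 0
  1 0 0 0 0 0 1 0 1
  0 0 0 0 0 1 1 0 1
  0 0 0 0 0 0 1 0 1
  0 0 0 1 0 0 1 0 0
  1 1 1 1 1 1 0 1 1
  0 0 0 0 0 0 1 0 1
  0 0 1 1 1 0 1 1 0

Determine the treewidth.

2

A width-2 tree decomposition is:
Bags: B1 = {3, 7, 9}  B2 = {4, 7, 9}  B3 = {1, 3, 7}  B4 = {7, 8, 9}  B5 = {1, 2, 7}  B6 = {5, 7, 9}  B7 = {4, 6, 7}
Tree: B1–B2, B1–B3, B1–B4, B3–B5, B2–B6, B2–B7
Every bag has size at most 3, so the width is 3 − 1 = 2 and tw(G) ≤ 2. On the other hand G contains the 3-clique {1, 2, 7}. A clique must lie in a single bag of any decomposition, so no decomposition can have width below 2. Hence tw(G) = 2 exactly.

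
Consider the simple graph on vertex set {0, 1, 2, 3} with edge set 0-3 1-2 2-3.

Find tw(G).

1

A width-1 tree decomposition is:
Bags: B1 = {0, 3}  B2 = {2, 3}  B3 = {1, 2}
Tree: B1–B2, B2–B3
The largest bag has 2 vertices, giving width 1; this decomposition certifies tw(G) ≤ 1. Any graph with an edge has treewidth ≥ 1, and G has the edge 0–3. Therefore the treewidth is 1.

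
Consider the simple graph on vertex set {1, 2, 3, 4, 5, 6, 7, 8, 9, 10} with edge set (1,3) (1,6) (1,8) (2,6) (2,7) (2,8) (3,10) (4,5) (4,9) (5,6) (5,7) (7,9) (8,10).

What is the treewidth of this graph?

2

A width-2 tree decomposition is:
Bags: B1 = {4, 7, 9}  B2 = {4, 5, 7}  B3 = {2, 5, 7}  B4 = {2, 5, 6}  B5 = {2, 6, 8}  B6 = {1, 6, 8}  B7 = {1, 8, 10}  B8 = {1, 3, 10}
Tree: B1–B2, B2–B3, B3–B4, B4–B5, B5–B6, B6–B7, B7–B8
The largest bag has 3 vertices, giving width 2; this decomposition certifies tw(G) ≤ 2. For the lower bound, G contains the cycle 9–4–5–7–9, so G is not a forest; only forests have treewidth ≤ 1, hence tw(G) ≥ 2. Combining the bounds, tw(G) = 2.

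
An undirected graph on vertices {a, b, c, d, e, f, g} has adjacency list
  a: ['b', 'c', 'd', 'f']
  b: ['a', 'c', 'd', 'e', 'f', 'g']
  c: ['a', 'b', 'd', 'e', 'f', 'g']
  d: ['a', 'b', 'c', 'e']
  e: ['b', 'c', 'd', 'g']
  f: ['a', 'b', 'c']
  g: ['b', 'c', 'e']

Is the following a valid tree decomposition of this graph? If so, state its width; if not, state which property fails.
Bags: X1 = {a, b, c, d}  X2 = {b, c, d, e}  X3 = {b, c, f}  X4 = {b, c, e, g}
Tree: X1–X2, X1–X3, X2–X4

No — edge (a,f) lies in no bag.

A tree decomposition must satisfy three properties: every vertex lies in some bag; for every edge, both endpoints lie together in some bag; and for every vertex, the bags containing it form a connected subtree. Here edge (a,f) lies in no bag, so the decomposition is invalid.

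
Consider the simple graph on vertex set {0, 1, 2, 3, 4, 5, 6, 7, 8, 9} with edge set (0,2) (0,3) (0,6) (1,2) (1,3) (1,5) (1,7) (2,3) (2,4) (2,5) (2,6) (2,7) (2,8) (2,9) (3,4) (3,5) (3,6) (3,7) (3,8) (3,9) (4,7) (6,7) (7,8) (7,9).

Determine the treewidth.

3

A width-3 tree decomposition is:
Bags: B1 = {1, 2, 3, 5}  B2 = {1, 2, 3, 7}  B3 = {2, 3, 6, 7}  B4 = {0, 2, 3, 6}  B5 = {2, 3, 7, 8}  B6 = {2, 3, 7, 9}  B7 = {2, 3, 4, 7}
Tree: B1–B2, B2–B3, B3–B4, B3–B5, B2–B6, B2–B7
Every bag has size at most 4, so the width is 4 − 1 = 3 and tw(G) ≤ 3. On the other hand G contains the 4-clique {0, 2, 3, 6}. A clique must lie in a single bag of any decomposition, so no decomposition can have width below 3. Therefore the treewidth is 3.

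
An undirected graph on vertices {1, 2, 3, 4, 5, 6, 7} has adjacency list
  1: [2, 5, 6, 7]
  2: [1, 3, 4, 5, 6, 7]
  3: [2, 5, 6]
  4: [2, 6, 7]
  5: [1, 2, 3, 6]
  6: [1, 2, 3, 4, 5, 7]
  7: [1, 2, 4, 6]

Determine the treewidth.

3

A width-3 tree decomposition is:
Bags: B1 = {1, 2, 5, 6}  B2 = {1, 2, 6, 7}  B3 = {2, 3, 5, 6}  B4 = {2, 4, 6, 7}
Tree: B1–B2, B1–B3, B2–B4
The largest bag has 4 vertices, giving width 3; this decomposition certifies tw(G) ≤ 3. On the other hand G contains the 4-clique {1, 2, 5, 6}. A clique must lie in a single bag of any decomposition, so no decomposition can have width below 3. Hence tw(G) = 3 exactly.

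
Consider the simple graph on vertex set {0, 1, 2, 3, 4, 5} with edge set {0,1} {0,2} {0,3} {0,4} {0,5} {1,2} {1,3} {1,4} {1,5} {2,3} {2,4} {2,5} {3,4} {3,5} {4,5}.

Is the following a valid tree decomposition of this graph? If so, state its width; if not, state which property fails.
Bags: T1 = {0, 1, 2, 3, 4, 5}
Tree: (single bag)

Vertex coverage: the bags together contain {0, 1, 2, 3, 4, 5}, the full vertex set. Edge coverage: each edge of G has both endpoints in at least one bag. Running intersection: for every vertex, the bags containing it form a connected subtree. All three properties hold, so this is a valid tree decomposition of width max|bag| − 1 = 5, and hence tw(G) ≤ 5.

Yes; width 5.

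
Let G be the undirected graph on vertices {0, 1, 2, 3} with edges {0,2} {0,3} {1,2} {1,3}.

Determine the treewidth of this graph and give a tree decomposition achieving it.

The largest bag has 3 vertices, giving width 2; this decomposition certifies tw(G) ≤ 2. For the lower bound, G contains the cycle 0–2–1–3–0, so G is not a forest; only forests have treewidth ≤ 1, hence tw(G) ≥ 2. Combining the bounds, tw(G) = 2.

Treewidth 2.
Bags: B1 = {0, 1, 2}  B2 = {0, 1, 3}
Tree: B1–B2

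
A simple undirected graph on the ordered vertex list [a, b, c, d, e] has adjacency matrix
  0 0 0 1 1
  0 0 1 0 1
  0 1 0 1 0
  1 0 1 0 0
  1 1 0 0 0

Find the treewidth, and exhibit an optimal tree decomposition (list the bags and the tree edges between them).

Each bag holds 3 vertices, so the decomposition has width 2, which upper-bounds the treewidth. The edges c–b–e–a–d–c form a cycle, so G is not a tree and its treewidth is at least 2. Hence tw(G) = 2 exactly.

Treewidth 2.
One such decomposition:
Bags: B1 = {b, c, e}  B2 = {a, c, e}  B3 = {a, c, d}
Tree: B1–B2, B2–B3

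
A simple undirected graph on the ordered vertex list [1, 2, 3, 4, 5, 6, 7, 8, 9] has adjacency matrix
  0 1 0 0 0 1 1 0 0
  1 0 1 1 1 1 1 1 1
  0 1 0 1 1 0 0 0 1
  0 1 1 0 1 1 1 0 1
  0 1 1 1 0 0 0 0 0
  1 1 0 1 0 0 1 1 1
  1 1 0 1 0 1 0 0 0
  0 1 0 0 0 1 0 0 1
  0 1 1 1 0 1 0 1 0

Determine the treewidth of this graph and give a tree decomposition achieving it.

The largest bag has 4 vertices, giving width 3; this decomposition certifies tw(G) ≤ 3. Conversely, {2, 6, 8, 9} is a clique of size 4, and the vertices of any clique must share a bag in every tree decomposition; so some bag has ≥ 4 vertices and tw(G) ≥ 3. Combining the bounds, tw(G) = 3.

Treewidth 3.
One optimal decomposition is:
Bags: B1 = {2, 4, 6, 9}  B2 = {2, 4, 6, 7}  B3 = {2, 3, 4, 9}  B4 = {2, 6, 8, 9}  B5 = {2, 3, 4, 5}  B6 = {1, 2, 6, 7}
Tree: B1–B2, B1–B3, B1–B4, B3–B5, B2–B6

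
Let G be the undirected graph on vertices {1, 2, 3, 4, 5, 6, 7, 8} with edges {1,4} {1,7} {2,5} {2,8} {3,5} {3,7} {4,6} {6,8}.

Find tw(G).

2

A width-2 tree decomposition is:
Bags: B1 = {3, 5, 7}  B2 = {2, 5, 7}  B3 = {2, 7, 8}  B4 = {6, 7, 8}  B5 = {4, 6, 7}  B6 = {1, 4, 7}
Tree: B1–B2, B2–B3, B3–B4, B4–B5, B5–B6
The largest bag has 3 vertices, giving width 2; this decomposition certifies tw(G) ≤ 2. The edges 7–3–5–2–8–6–4–1–7 form a cycle, so G is not a tree and its treewidth is at least 2. Combining the bounds, tw(G) = 2.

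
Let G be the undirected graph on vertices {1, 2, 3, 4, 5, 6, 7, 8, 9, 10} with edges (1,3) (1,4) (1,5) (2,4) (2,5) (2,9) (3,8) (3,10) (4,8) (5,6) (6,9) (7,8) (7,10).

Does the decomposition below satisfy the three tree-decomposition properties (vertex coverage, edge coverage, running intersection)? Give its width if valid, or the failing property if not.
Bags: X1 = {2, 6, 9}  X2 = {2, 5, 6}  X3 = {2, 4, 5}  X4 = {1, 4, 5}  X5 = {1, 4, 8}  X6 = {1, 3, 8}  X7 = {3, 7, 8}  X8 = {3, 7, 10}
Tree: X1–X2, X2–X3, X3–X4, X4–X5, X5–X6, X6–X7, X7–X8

Checking the three conditions: (i) the bags cover all of {1, 2, 3, 4, 5, 6, 7, 8, 9, 10}; (ii) for each edge, some bag contains both endpoints; (iii) the bags containing any fixed vertex form a subtree. All hold, so the decomposition is valid with width 3 − 1 = 2.

Yes; width 2.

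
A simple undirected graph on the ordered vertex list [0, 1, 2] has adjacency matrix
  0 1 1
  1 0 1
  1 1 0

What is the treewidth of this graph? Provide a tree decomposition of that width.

A single bag containing all 3 vertices is trivially a valid decomposition of width 2. Conversely, {0, 1, 2} is a clique of size 3, and the vertices of any clique must share a bag in every tree decomposition; so some bag has ≥ 3 vertices and tw(G) ≥ 2. Combining the bounds, tw(G) = 2.

Treewidth 2.
One optimal decomposition is:
Bags: B1 = {0, 1, 2}
Tree: (single bag)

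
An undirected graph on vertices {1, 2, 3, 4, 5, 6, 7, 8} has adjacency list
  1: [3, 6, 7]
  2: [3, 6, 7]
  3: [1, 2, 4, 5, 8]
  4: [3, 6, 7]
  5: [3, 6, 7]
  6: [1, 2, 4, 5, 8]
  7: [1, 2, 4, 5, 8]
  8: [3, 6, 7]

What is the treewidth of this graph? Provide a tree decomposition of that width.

Treewidth 3.
One optimal decomposition is:
Bags: B1 = {3, 4, 6, 7}  B2 = {3, 6, 7, 8}  B3 = {2, 3, 6, 7}  B4 = {1, 3, 6, 7}  B5 = {3, 5, 6, 7}
Tree: B1–B2, B2–B3, B3–B4, B4–B5

Every bag has size at most 4, so the width is 4 − 1 = 3 and tw(G) ≤ 3. For the lower bound: the 4 vertex sets {4,6}, {3,8}, {7}, {2} are disjoint, each induces a connected subgraph, and every pair is joined by at least one edge of G. Contracting each set to a single vertex therefore yields K_{4} as a minor, and since treewidth is minor-monotone, tw(G) ≥ tw(K_{4}) = 3. The upper and lower bounds meet at 3, so that is the treewidth.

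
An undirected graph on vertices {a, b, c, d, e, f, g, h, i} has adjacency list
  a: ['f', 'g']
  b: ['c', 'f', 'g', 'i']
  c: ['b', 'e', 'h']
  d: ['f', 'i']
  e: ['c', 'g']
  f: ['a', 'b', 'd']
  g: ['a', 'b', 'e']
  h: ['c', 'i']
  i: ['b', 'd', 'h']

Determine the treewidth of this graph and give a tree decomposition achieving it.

Treewidth 3.
Bags: B1 = {c, e, g, h}  B2 = {b, c, g, h}  B3 = {b, g, h, i}  B4 = {a, b, g, i}  B5 = {a, b, f, i}  B6 = {a, d, f, i}
Tree: B1–B2, B2–B3, B3–B4, B4–B5, B5–B6

Every bag has size at most 4, so the width is 4 − 1 = 3 and tw(G) ≤ 3. For the lower bound: the 4 vertex sets {c,e,h}, {g}, {b}, {a,d,f,i} are disjoint, each induces a connected subgraph, and every pair is joined by at least one edge of G. Contracting each set to a single vertex therefore yields K_{4} as a minor, and since treewidth is minor-monotone, tw(G) ≥ tw(K_{4}) = 3. Therefore the treewidth is 3.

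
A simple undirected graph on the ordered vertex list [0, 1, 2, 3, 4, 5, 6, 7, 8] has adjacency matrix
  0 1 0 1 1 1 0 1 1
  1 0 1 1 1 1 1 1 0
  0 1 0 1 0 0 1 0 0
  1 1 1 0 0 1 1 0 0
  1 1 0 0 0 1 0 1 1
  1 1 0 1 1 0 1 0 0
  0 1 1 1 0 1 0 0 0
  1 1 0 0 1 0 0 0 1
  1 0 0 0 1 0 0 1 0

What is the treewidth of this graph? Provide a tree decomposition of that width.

The largest bag has 4 vertices, giving width 3; this decomposition certifies tw(G) ≤ 3. On the other hand G contains the 4-clique {0, 4, 7, 8}. A clique must lie in a single bag of any decomposition, so no decomposition can have width below 3. Combining the bounds, tw(G) = 3.

Treewidth 3.
Bags: B1 = {0, 1, 4, 5}  B2 = {0, 1, 3, 5}  B3 = {0, 1, 4, 7}  B4 = {1, 3, 5, 6}  B5 = {1, 2, 3, 6}  B6 = {0, 4, 7, 8}
Tree: B1–B2, B1–B3, B2–B4, B4–B5, B3–B6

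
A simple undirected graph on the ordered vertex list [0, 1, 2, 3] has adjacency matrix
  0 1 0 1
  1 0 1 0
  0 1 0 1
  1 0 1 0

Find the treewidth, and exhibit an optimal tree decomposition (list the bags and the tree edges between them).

Treewidth 2.
One such decomposition:
Bags: B1 = {0, 1, 3}  B2 = {1, 2, 3}
Tree: B1–B2

The largest bag has 3 vertices, giving width 2; this decomposition certifies tw(G) ≤ 2. For the lower bound, G contains the cycle 1–0–3–2–1, so G is not a forest; only forests have treewidth ≤ 1, hence tw(G) ≥ 2. Therefore the treewidth is 2.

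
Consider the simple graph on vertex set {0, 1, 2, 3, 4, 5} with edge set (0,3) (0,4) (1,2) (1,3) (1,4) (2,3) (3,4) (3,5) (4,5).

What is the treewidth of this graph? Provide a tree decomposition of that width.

Every bag has size at most 3, so the width is 3 − 1 = 2 and tw(G) ≤ 2. Conversely, {1, 2, 3} is a clique of size 3, and the vertices of any clique must share a bag in every tree decomposition; so some bag has ≥ 3 vertices and tw(G) ≥ 2. Combining the bounds, tw(G) = 2.

Treewidth 2.
Bags: B1 = {0, 3, 4}  B2 = {1, 3, 4}  B3 = {1, 2, 3}  B4 = {3, 4, 5}
Tree: B1–B2, B2–B3, B2–B4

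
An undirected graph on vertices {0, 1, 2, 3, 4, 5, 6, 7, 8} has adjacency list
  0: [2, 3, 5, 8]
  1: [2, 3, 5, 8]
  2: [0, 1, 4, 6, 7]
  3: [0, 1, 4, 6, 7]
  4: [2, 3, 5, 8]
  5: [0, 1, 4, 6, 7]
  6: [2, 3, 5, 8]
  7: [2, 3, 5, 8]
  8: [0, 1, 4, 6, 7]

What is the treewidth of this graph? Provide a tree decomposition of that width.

Treewidth 4.
One such decomposition:
Bags: B1 = {2, 3, 4, 5, 8}  B2 = {0, 2, 3, 5, 8}  B3 = {2, 3, 5, 6, 8}  B4 = {1, 2, 3, 5, 8}  B5 = {2, 3, 5, 7, 8}
Tree: B1–B2, B2–B3, B3–B4, B4–B5

The largest bag has 5 vertices, giving width 4; this decomposition certifies tw(G) ≤ 4. For the lower bound: the 5 vertex sets {4,5}, {0,8}, {3,6}, {2}, {1} are disjoint, each induces a connected subgraph, and every pair is joined by at least one edge of G. Contracting each set to a single vertex therefore yields K_{5} as a minor, and since treewidth is minor-monotone, tw(G) ≥ tw(K_{5}) = 4. Therefore the treewidth is 4.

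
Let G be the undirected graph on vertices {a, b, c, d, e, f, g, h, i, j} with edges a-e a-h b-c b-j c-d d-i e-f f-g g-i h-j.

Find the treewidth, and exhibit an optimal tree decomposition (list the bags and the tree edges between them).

Each bag holds 3 vertices, so the decomposition has width 2, which upper-bounds the treewidth. Since a–e–f–g–i–d–c–b–j–h–a is a cycle in G, G is not acyclic. Forests are exactly the graphs of treewidth ≤ 1, so tw(G) ≥ 2. Combining the bounds, tw(G) = 2.

Treewidth 2.
One optimal decomposition is:
Bags: B1 = {a, e, f}  B2 = {a, f, g}  B3 = {a, g, i}  B4 = {a, d, i}  B5 = {a, c, d}  B6 = {a, b, c}  B7 = {a, b, j}  B8 = {a, h, j}
Tree: B1–B2, B2–B3, B3–B4, B4–B5, B5–B6, B6–B7, B7–B8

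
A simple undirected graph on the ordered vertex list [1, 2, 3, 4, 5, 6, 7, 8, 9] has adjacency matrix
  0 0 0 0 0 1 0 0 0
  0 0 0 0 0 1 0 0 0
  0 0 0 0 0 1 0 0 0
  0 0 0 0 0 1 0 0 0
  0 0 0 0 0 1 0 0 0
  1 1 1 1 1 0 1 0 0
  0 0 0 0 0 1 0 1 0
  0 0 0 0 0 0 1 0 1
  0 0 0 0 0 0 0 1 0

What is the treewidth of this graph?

1

A width-1 tree decomposition is:
Bags: B1 = {5, 6}  B2 = {6, 7}  B3 = {2, 6}  B4 = {3, 6}  B5 = {7, 8}  B6 = {4, 6}  B7 = {8, 9}  B8 = {1, 6}
Tree: B1–B2, B1–B3, B3–B4, B2–B5, B2–B6, B5–B7, B6–B8
The largest bag has 2 vertices, giving width 1; this decomposition certifies tw(G) ≤ 1. G has an edge, so its treewidth is at least 1. Combining the bounds, tw(G) = 1.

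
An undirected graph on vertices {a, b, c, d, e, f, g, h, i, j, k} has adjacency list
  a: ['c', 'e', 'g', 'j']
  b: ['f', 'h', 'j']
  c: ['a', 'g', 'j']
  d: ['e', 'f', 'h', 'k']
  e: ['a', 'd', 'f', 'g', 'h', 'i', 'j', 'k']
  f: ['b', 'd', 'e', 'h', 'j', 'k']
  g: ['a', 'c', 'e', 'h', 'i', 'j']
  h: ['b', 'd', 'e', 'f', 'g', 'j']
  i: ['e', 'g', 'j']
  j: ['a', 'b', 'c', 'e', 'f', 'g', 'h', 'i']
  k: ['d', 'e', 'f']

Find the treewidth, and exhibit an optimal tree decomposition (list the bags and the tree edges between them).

Treewidth 3.
One such decomposition:
Bags: B1 = {e, g, h, j}  B2 = {e, f, h, j}  B3 = {a, e, g, j}  B4 = {d, e, f, h}  B5 = {b, f, h, j}  B6 = {d, e, f, k}  B7 = {e, g, i, j}  B8 = {a, c, g, j}
Tree: B1–B2, B1–B3, B2–B4, B2–B5, B4–B6, B1–B7, B3–B8

Every bag has size at most 4, so the width is 4 − 1 = 3 and tw(G) ≤ 3. On the other hand G contains the 4-clique {d, e, f, h}. A clique must lie in a single bag of any decomposition, so no decomposition can have width below 3. The upper and lower bounds meet at 3, so that is the treewidth.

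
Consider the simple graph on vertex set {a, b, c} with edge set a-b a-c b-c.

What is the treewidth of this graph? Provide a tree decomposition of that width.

Treewidth 2.
Bags: B1 = {a, b, c}
Tree: (single bag)

A single bag containing all 3 vertices is trivially a valid decomposition of width 2. Conversely, {a, b, c} is a clique of size 3, and the vertices of any clique must share a bag in every tree decomposition; so some bag has ≥ 3 vertices and tw(G) ≥ 2. Hence tw(G) = 2 exactly.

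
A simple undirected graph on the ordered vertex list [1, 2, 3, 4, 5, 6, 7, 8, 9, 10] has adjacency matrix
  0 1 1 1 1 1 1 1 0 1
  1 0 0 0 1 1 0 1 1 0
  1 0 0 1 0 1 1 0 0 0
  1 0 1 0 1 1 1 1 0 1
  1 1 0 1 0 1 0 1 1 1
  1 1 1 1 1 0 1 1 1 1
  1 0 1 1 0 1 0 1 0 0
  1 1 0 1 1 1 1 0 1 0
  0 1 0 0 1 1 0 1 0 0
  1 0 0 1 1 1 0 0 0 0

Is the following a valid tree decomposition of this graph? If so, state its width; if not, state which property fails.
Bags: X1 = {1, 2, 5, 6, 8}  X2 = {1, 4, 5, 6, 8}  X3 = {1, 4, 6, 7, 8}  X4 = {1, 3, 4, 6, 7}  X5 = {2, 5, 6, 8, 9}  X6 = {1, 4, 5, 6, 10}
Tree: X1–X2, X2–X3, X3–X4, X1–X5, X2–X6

Yes; width 4.

Vertex coverage: the bags together contain {1, 2, 3, 4, 5, 6, 7, 8, 9, 10}, the full vertex set. Edge coverage: each edge of G has both endpoints in at least one bag. Running intersection: for every vertex, the bags containing it form a connected subtree. All three properties hold, so this is a valid tree decomposition of width max|bag| − 1 = 4, and hence tw(G) ≤ 4.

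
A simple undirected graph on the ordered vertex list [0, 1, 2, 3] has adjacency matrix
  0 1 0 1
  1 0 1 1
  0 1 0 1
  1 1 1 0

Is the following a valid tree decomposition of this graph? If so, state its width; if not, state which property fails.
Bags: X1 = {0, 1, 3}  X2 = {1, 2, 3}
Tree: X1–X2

Yes; width 2.

Every vertex of G appears in some bag (union = {0, 1, 2, 3}); every edge is covered by a bag; and for each vertex v the set of bags containing v is connected in the bag tree. The decomposition is therefore valid. The largest bag has 3 vertices, so the width is 2.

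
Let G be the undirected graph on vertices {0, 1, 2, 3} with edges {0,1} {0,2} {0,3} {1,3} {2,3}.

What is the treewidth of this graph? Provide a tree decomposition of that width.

Treewidth 2.
One optimal decomposition is:
Bags: B1 = {0, 1, 3}  B2 = {0, 2, 3}
Tree: B1–B2

Every bag has size at most 3, so the width is 3 − 1 = 2 and tw(G) ≤ 2. For the lower bound, the 3 vertices {0, 1, 3} are pairwise adjacent, and any tree decomposition puts a clique entirely inside one bag — forcing width ≥ 2. Hence tw(G) = 2 exactly.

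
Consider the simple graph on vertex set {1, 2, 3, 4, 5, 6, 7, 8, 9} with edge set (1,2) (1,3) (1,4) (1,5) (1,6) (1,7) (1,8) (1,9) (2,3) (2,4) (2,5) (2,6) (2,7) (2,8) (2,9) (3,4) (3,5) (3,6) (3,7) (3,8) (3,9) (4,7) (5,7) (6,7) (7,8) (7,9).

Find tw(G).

4

A width-4 tree decomposition is:
Bags: B1 = {1, 2, 3, 4, 7}  B2 = {1, 2, 3, 5, 7}  B3 = {1, 2, 3, 7, 9}  B4 = {1, 2, 3, 6, 7}  B5 = {1, 2, 3, 7, 8}
Tree: B1–B2, B1–B3, B2–B4, B3–B5
The largest bag has 5 vertices, giving width 4; this decomposition certifies tw(G) ≤ 4. For the lower bound, the 5 vertices {1, 2, 3, 4, 7} are pairwise adjacent, and any tree decomposition puts a clique entirely inside one bag — forcing width ≥ 4. Hence tw(G) = 4 exactly.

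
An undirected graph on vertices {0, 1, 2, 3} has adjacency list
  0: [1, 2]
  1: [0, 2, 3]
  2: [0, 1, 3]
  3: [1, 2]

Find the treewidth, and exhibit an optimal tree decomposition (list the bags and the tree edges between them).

Each bag holds 3 vertices, so the decomposition has width 2, which upper-bounds the treewidth. Conversely, {0, 1, 2} is a clique of size 3, and the vertices of any clique must share a bag in every tree decomposition; so some bag has ≥ 3 vertices and tw(G) ≥ 2. Therefore the treewidth is 2.

Treewidth 2.
One such decomposition:
Bags: B1 = {0, 1, 2}  B2 = {1, 2, 3}
Tree: B1–B2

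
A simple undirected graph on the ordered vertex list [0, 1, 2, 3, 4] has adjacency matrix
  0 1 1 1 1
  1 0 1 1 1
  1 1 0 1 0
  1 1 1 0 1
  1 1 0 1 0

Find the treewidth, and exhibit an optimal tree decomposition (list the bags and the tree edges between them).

The largest bag has 4 vertices, giving width 3; this decomposition certifies tw(G) ≤ 3. On the other hand G contains the 4-clique {0, 1, 2, 3}. A clique must lie in a single bag of any decomposition, so no decomposition can have width below 3. Therefore the treewidth is 3.

Treewidth 3.
Bags: B1 = {0, 1, 2, 3}  B2 = {0, 1, 3, 4}
Tree: B1–B2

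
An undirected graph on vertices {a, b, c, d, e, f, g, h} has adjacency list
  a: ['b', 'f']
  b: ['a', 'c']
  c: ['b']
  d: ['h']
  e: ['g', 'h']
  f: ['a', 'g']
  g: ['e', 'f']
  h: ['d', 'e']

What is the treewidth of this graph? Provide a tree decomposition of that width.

The largest bag has 2 vertices, giving width 1; this decomposition certifies tw(G) ≤ 1. Since G has at least one edge (e.g. c–b), it is not an edgeless graph, so tw(G) ≥ 1. The upper and lower bounds meet at 1, so that is the treewidth.

Treewidth 1.
One optimal decomposition is:
Bags: B1 = {b, c}  B2 = {a, b}  B3 = {a, f}  B4 = {f, g}  B5 = {e, g}  B6 = {e, h}  B7 = {d, h}
Tree: B1–B2, B2–B3, B3–B4, B4–B5, B5–B6, B6–B7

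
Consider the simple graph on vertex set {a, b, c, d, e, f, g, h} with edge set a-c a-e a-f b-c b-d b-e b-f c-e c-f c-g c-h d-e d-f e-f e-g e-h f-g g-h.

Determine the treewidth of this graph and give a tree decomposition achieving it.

Treewidth 3.
One optimal decomposition is:
Bags: B1 = {c, e, f, g}  B2 = {b, c, e, f}  B3 = {c, e, g, h}  B4 = {a, c, e, f}  B5 = {b, d, e, f}
Tree: B1–B2, B1–B3, B1–B4, B2–B5

The largest bag has 4 vertices, giving width 3; this decomposition certifies tw(G) ≤ 3. On the other hand G contains the 4-clique {c, e, g, h}. A clique must lie in a single bag of any decomposition, so no decomposition can have width below 3. The upper and lower bounds meet at 3, so that is the treewidth.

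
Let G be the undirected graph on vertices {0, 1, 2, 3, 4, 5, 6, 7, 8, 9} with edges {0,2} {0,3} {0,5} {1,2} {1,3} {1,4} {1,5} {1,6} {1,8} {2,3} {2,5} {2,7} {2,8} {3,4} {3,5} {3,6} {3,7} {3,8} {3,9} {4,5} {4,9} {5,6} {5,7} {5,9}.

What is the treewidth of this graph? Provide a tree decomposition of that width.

Every bag has size at most 4, so the width is 4 − 1 = 3 and tw(G) ≤ 3. For the lower bound, the 4 vertices {1, 2, 3, 8} are pairwise adjacent, and any tree decomposition puts a clique entirely inside one bag — forcing width ≥ 3. Hence tw(G) = 3 exactly.

Treewidth 3.
One such decomposition:
Bags: B1 = {1, 3, 4, 5}  B2 = {1, 2, 3, 5}  B3 = {3, 4, 5, 9}  B4 = {1, 3, 5, 6}  B5 = {0, 2, 3, 5}  B6 = {1, 2, 3, 8}  B7 = {2, 3, 5, 7}
Tree: B1–B2, B1–B3, B2–B4, B2–B5, B2–B6, B5–B7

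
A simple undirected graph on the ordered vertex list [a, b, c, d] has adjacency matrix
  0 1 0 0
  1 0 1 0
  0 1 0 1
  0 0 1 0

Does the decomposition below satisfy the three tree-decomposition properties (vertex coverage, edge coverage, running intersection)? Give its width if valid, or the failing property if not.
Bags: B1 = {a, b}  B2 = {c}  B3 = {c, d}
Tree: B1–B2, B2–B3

No — edge (b,c) lies in no bag.

A tree decomposition must satisfy three properties: every vertex lies in some bag; for every edge, both endpoints lie together in some bag; and for every vertex, the bags containing it form a connected subtree. Here edge (b,c) lies in no bag, so the decomposition is invalid.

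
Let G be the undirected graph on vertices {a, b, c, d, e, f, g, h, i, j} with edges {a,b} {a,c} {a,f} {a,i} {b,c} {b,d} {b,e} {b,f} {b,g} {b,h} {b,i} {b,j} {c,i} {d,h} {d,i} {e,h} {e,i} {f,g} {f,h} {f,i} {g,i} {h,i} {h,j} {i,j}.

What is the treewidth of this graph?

A width-3 tree decomposition is:
Bags: B1 = {b, f, h, i}  B2 = {b, h, i, j}  B3 = {b, f, g, i}  B4 = {a, b, f, i}  B5 = {b, e, h, i}  B6 = {a, b, c, i}  B7 = {b, d, h, i}
Tree: B1–B2, B1–B3, B1–B4, B2–B5, B4–B6, B2–B7
Each bag holds 4 vertices, so the decomposition has width 3, which upper-bounds the treewidth. On the other hand G contains the 4-clique {b, f, g, i}. A clique must lie in a single bag of any decomposition, so no decomposition can have width below 3. Therefore the treewidth is 3.

3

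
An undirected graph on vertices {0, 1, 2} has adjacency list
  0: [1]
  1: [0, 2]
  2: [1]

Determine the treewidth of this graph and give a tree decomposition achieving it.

Treewidth 1.
One optimal decomposition is:
Bags: B1 = {1, 2}  B2 = {0, 1}
Tree: B1–B2

Every bag has size at most 2, so the width is 2 − 1 = 1 and tw(G) ≤ 1. Since G has at least one edge (e.g. 1–2), it is not an edgeless graph, so tw(G) ≥ 1. Hence tw(G) = 1 exactly.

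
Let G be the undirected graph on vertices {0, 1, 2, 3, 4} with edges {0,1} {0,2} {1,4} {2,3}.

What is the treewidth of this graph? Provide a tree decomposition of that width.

Each bag holds 2 vertices, so the decomposition has width 1, which upper-bounds the treewidth. G has an edge, so its treewidth is at least 1. The upper and lower bounds meet at 1, so that is the treewidth.

Treewidth 1.
Bags: B1 = {2, 3}  B2 = {0, 2}  B3 = {0, 1}  B4 = {1, 4}
Tree: B1–B2, B2–B3, B3–B4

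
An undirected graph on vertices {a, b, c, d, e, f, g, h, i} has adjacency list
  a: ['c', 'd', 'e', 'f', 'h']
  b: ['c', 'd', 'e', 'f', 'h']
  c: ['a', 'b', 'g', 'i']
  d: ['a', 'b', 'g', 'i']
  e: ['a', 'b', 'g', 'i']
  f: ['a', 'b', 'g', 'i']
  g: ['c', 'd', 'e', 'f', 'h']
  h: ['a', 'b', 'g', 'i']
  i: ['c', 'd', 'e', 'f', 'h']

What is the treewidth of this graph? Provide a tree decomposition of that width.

Treewidth 4.
One optimal decomposition is:
Bags: B1 = {a, b, d, g, i}  B2 = {a, b, g, h, i}  B3 = {a, b, c, g, i}  B4 = {a, b, f, g, i}  B5 = {a, b, e, g, i}
Tree: B1–B2, B2–B3, B3–B4, B4–B5

The largest bag has 5 vertices, giving width 4; this decomposition certifies tw(G) ≤ 4. For the lower bound: the 5 vertex sets {a,d}, {b,h}, {c,i}, {g}, {f} are disjoint, each induces a connected subgraph, and every pair is joined by at least one edge of G. Contracting each set to a single vertex therefore yields K_{5} as a minor, and since treewidth is minor-monotone, tw(G) ≥ tw(K_{5}) = 4. Therefore the treewidth is 4.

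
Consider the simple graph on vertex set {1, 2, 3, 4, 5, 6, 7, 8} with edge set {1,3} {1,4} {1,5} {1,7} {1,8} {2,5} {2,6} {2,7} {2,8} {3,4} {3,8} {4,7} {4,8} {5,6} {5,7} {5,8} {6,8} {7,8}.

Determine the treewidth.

3

A width-3 tree decomposition is:
Bags: B1 = {1, 4, 7, 8}  B2 = {1, 5, 7, 8}  B3 = {1, 3, 4, 8}  B4 = {2, 5, 7, 8}  B5 = {2, 5, 6, 8}
Tree: B1–B2, B1–B3, B2–B4, B4–B5
The largest bag has 4 vertices, giving width 3; this decomposition certifies tw(G) ≤ 3. On the other hand G contains the 4-clique {1, 3, 4, 8}. A clique must lie in a single bag of any decomposition, so no decomposition can have width below 3. The upper and lower bounds meet at 3, so that is the treewidth.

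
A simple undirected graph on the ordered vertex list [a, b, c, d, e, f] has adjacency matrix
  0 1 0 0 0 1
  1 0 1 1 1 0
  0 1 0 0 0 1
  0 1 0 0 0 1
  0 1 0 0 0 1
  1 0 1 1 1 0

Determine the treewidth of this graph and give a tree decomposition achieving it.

Treewidth 2.
Bags: B1 = {a, b, f}  B2 = {b, c, f}  B3 = {b, d, f}  B4 = {b, e, f}
Tree: B1–B2, B2–B3, B3–B4

Each bag holds 3 vertices, so the decomposition has width 2, which upper-bounds the treewidth. The edges f–a–b–c–f form a cycle, so G is not a tree and its treewidth is at least 2. Therefore the treewidth is 2.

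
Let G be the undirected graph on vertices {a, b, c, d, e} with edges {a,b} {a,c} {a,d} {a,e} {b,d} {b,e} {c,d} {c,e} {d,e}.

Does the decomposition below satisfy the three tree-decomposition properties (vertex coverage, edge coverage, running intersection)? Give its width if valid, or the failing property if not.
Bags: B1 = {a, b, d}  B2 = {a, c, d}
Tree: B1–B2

A tree decomposition must satisfy three properties: every vertex lies in some bag; for every edge, both endpoints lie together in some bag; and for every vertex, the bags containing it form a connected subtree. Here vertex e appears in no bag, so the decomposition is invalid.

No — vertex e appears in no bag.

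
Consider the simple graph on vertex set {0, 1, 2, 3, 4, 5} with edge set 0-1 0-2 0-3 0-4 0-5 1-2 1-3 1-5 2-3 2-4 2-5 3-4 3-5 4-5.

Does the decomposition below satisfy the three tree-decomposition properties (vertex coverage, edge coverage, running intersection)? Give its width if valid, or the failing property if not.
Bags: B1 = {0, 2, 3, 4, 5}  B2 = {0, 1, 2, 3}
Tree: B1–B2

No — edge (5,1) lies in no bag.

A tree decomposition must satisfy three properties: every vertex lies in some bag; for every edge, both endpoints lie together in some bag; and for every vertex, the bags containing it form a connected subtree. Here edge (5,1) lies in no bag, so the decomposition is invalid.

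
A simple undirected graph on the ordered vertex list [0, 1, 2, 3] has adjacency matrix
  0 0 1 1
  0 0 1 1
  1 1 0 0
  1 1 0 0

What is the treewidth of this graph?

2

A width-2 tree decomposition is:
Bags: B1 = {1, 2, 3}  B2 = {0, 2, 3}
Tree: B1–B2
The largest bag has 3 vertices, giving width 2; this decomposition certifies tw(G) ≤ 2. The edges 2–1–3–0–2 form a cycle, so G is not a tree and its treewidth is at least 2. Combining the bounds, tw(G) = 2.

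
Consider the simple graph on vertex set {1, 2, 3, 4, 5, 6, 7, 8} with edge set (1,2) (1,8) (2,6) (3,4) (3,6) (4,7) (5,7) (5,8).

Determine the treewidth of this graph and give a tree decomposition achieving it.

Treewidth 2.
One optimal decomposition is:
Bags: B1 = {2, 3, 6}  B2 = {1, 2, 3}  B3 = {1, 3, 8}  B4 = {3, 5, 8}  B5 = {3, 5, 7}  B6 = {3, 4, 7}
Tree: B1–B2, B2–B3, B3–B4, B4–B5, B5–B6

Every bag has size at most 3, so the width is 3 − 1 = 2 and tw(G) ≤ 2. The edges 3–6–2–1–8–5–7–4–3 form a cycle, so G is not a tree and its treewidth is at least 2. Combining the bounds, tw(G) = 2.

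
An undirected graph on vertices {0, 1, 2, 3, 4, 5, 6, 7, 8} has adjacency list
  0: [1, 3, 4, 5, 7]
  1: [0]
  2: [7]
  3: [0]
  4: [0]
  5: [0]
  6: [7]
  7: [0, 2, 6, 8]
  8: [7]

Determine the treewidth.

A width-1 tree decomposition is:
Bags: B1 = {0, 4}  B2 = {0, 7}  B3 = {0, 5}  B4 = {7, 8}  B5 = {0, 3}  B6 = {0, 1}  B7 = {2, 7}  B8 = {6, 7}
Tree: B1–B2, B2–B3, B2–B4, B2–B5, B1–B6, B4–B7, B2–B8
Every bag has size at most 2, so the width is 2 − 1 = 1 and tw(G) ≤ 1. Since G has at least one edge (e.g. 0–4), it is not an edgeless graph, so tw(G) ≥ 1. Combining the bounds, tw(G) = 1.

1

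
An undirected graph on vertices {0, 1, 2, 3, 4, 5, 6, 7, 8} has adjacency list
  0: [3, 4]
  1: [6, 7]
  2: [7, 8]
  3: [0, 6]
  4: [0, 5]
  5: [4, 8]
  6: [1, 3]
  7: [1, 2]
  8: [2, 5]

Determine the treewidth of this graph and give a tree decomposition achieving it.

Every bag has size at most 3, so the width is 3 − 1 = 2 and tw(G) ≤ 2. The edges 2–7–1–6–3–0–4–5–8–2 form a cycle, so G is not a tree and its treewidth is at least 2. Hence tw(G) = 2 exactly.

Treewidth 2.
One such decomposition:
Bags: B1 = {1, 2, 7}  B2 = {1, 2, 6}  B3 = {2, 3, 6}  B4 = {0, 2, 3}  B5 = {0, 2, 4}  B6 = {2, 4, 5}  B7 = {2, 5, 8}
Tree: B1–B2, B2–B3, B3–B4, B4–B5, B5–B6, B6–B7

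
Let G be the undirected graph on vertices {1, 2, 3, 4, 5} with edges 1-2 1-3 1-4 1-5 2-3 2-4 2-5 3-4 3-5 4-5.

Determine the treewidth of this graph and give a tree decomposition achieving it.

With just one bag of size 5, the width is 5 − 1 = 4, so tw(G) ≤ 4. Conversely, {1, 2, 3, 4, 5} is a clique of size 5, and the vertices of any clique must share a bag in every tree decomposition; so some bag has ≥ 5 vertices and tw(G) ≥ 4. Hence tw(G) = 4 exactly.

Treewidth 4.
One such decomposition:
Bags: B1 = {1, 2, 3, 4, 5}
Tree: (single bag)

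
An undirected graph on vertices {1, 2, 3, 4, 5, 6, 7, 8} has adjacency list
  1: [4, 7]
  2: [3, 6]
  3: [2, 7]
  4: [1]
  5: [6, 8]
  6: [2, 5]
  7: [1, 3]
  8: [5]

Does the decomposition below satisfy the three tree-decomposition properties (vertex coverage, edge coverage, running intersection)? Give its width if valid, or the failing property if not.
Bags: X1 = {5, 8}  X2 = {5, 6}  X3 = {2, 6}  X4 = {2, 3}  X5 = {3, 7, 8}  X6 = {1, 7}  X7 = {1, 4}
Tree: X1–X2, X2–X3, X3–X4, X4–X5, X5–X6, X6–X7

No — bags containing vertex 8 are not connected in the tree.

A tree decomposition must satisfy three properties: every vertex lies in some bag; for every edge, both endpoints lie together in some bag; and for every vertex, the bags containing it form a connected subtree. Here bags containing vertex 8 are not connected in the tree, so the decomposition is invalid.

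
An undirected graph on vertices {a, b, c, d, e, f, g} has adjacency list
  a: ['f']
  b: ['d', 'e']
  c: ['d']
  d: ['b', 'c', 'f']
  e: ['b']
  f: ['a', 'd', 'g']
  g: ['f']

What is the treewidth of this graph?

1

A width-1 tree decomposition is:
Bags: B1 = {b, d}  B2 = {c, d}  B3 = {d, f}  B4 = {b, e}  B5 = {a, f}  B6 = {f, g}
Tree: B1–B2, B1–B3, B1–B4, B3–B5, B5–B6
Each bag holds 2 vertices, so the decomposition has width 1, which upper-bounds the treewidth. G has an edge, so its treewidth is at least 1. Therefore the treewidth is 1.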